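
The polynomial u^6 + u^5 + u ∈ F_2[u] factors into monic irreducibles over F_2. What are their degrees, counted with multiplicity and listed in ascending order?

1, 2, 3

Write g(u) = u^6 + u^5 + u.
Roots in F_2: g(0) = 0 → root; g(1) = 1.
Linear factors from roots: (u).
Complete factorization: g(u) = (u)·(u^2 + u + 1)·(u^3 + u + 1).
Factor degrees with multiplicity: 1 + 2 + 3 = 6.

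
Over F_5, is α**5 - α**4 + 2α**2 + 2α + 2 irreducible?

Write m(α) = α**5 - α**4 + 2α**2 + 2α + 2.
Check for roots in F_5: m(0) = 2; m(1) = 1; m(2) = 0 → root; m(3) = 3; m(4) = 0 → root.
m(2) = 0, so (α − 2) divides m(α); m is reducible.

No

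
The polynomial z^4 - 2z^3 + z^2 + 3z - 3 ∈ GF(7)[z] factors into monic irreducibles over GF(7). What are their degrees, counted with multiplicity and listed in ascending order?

Write h(z) = z^4 - 2z^3 + z^2 + 3z - 3.
Linear factors from roots: (z - 1), (z - 2), (z - 3).
Complete factorization: h(z) = (z - 2)·(z - 1)·(z - 3)^2.
Factor degrees with multiplicity: 1 + 1 + 1 + 1 = 4.

1, 1, 1, 1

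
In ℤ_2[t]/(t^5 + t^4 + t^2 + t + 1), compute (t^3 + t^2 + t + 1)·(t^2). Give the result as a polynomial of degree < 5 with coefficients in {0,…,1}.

Multiply in ℤ_2[t]: (t^3 + t^2 + t + 1)·(t^2) = t^5 + t^4 + t^3 + t^2.
Reduce using t^5 ≡ t^4 + t^2 + t + 1 (mod t^5 + t^4 + t^2 + t + 1).
Reduced: t^3 + t + 1.

t^3 + t + 1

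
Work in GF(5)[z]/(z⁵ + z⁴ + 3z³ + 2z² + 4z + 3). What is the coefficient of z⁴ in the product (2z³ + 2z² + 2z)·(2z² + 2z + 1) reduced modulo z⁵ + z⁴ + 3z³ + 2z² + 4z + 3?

4

Multiply in GF(5)[z]: (2z³ + 2z² + 2z)·(2z² + 2z + 1) = 4z⁵ + 3z⁴ + z² + 2z.
Reduce using z⁵ ≡ 4z⁴ + 2z³ + 3z² + z + 2 (mod z⁵ + z⁴ + 3z³ + 2z² + 4z + 3).
Reduced: 4z⁴ + 3z³ + 3z² + z + 3.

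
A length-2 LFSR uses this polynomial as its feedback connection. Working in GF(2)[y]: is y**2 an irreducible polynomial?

No

Write g(y) = y**2.
Check for roots in GF(2): g(0) = 0 → root; g(1) = 1.
g(0) = 0, so (y) divides g(y); g is reducible.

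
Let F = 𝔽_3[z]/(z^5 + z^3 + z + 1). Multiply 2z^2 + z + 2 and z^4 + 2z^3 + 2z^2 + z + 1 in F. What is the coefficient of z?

Multiply in 𝔽_3[z]: (2z^2 + z + 2)·(z^4 + 2z^3 + 2z^2 + z + 1) = 2z^6 + 2z^5 + 2z^4 + 2z^3 + z^2 + 2.
Reduce using z^5 ≡ 2z^3 + 2z + 2 (mod z^5 + z^3 + z + 1).
Reduced: 2z^2 + 2z.

2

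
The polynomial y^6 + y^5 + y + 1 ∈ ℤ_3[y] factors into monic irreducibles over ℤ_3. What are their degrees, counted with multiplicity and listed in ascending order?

1, 1, 4

Write g(y) = y^6 + y^5 + y + 1.
Roots in ℤ_3: g(0) = 1; g(1) = 1; g(2) = 0 → root.
Linear factors from roots: (y + 1).
Complete factorization: g(y) = (y + 1)^2·(y^4 + 2y^3 + y^2 + 2y + 1).
Factor degrees with multiplicity: 1 + 1 + 4 = 6.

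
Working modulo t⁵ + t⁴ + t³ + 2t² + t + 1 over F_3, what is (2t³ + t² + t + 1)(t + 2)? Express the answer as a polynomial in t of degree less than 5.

2t^4 + 2t^3 + 2

Multiply in F_3[t]: (2t³ + t² + t + 1)·(t + 2) = 2t⁴ + 2t³ + 2.
Reduced: 2t⁴ + 2t³ + 2.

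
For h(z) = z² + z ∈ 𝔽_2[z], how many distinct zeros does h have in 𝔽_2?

2

Evaluate at each of the 2 elements of 𝔽_2:
h(0) = 0 → root; h(1) = 0 → root.
Roots: {0, 1}.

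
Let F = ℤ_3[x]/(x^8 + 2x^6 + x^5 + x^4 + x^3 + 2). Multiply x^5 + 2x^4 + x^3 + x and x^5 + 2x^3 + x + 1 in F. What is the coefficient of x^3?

0

Multiply in ℤ_3[x]: (x^5 + 2x^4 + x^3 + x)·(x^5 + 2x^3 + x + 1) = x^10 + 2x^9 + x^7 + x^6 + 2x^4 + x^3 + x^2 + x.
Reduce using x^8 ≡ x^6 + 2x^5 + 2x^4 + 2x^3 + 1 (mod x^8 + 2x^6 + x^5 + x^4 + x^3 + 2).
Reduced: 2x^7 + 2x^6 + 2x^5 + 2x^4 + 2x^2 + 1.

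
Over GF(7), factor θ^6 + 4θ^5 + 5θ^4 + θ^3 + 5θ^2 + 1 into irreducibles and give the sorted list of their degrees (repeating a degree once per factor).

Write h(θ) = θ^6 + 4θ^5 + 5θ^4 + θ^3 + 5θ^2 + 1.
Linear factors from roots: (θ + 5), (θ + 1).
Complete factorization: h(θ) = (θ + 1)·(θ + 5)·(θ^4 + 5θ^3 + 5θ^2 + 2θ + 3).
Factor degrees with multiplicity: 1 + 1 + 4 = 6.

1, 1, 4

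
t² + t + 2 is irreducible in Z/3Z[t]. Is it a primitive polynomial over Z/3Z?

Write f(t) = t² + t + 2.
|GF(3^2)^×| = 3^2 − 1 = 8. Prime factorization: 8 = 2^3.
f is primitive ⇔ t has order 8 in GF(3)[t]/(f), i.e. t^(8/q) ≠ 1 for each prime q | 8.
t^(4) mod f = 2.
None equal 1, so t has full order 8; f is primitive.

Yes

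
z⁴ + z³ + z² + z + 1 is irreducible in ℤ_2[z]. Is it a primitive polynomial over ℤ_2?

No

Write f(z) = z⁴ + z³ + z² + z + 1.
|GF(2^4)^×| = 2^4 − 1 = 15. Prime factorization: 15 = 3·5.
f is primitive ⇔ z has order 15 in GF(2)[z]/(f), i.e. z^(15/q) ≠ 1 for each prime q | 15.
z^(5) mod f = 1
z^(3) mod f = z³.
Since z^(5) = 1, the order of z divides 5 < 15; not primitive.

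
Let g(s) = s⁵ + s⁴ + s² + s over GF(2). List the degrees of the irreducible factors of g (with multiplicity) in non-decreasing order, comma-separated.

Roots in GF(2): g(0) = 0 → root; g(1) = 0 → root.
Linear factors from roots: (s), (s + 1).
Complete factorization: g(s) = (s)·(s + 1)^2·(s² + s + 1).
Factor degrees with multiplicity: 1 + 1 + 1 + 2 = 5.

1, 1, 1, 2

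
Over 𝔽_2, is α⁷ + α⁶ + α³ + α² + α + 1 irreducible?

No

Write m(α) = α⁷ + α⁶ + α³ + α² + α + 1.
Check for roots in 𝔽_2: m(0) = 1; m(1) = 0 → root.
m(1) = 0, so (α − 1) divides m(α); m is reducible.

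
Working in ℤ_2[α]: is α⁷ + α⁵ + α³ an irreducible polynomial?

Write P(α) = α⁷ + α⁵ + α³.
Check for roots in ℤ_2: P(0) = 0 → root; P(1) = 1.
P(0) = 0, so (α) divides P(α); P is reducible.

No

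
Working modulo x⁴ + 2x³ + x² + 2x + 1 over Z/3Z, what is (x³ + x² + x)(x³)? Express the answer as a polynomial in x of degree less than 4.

x^3 + 2x^2 + 1

Multiply in Z/3Z[x]: (x³ + x² + x)·(x³) = x⁶ + x⁵ + x⁴.
Reduce using x⁴ ≡ x³ + 2x² + x + 2 (mod x⁴ + 2x³ + x² + 2x + 1).
Reduced: x³ + 2x² + 1.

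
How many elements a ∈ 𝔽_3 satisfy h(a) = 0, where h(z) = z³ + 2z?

Evaluate at each of the 3 elements of 𝔽_3:
h(0) = 0 → root; h(1) = 0 → root; h(2) = 0 → root.
Roots: {0, 1, 2}.

3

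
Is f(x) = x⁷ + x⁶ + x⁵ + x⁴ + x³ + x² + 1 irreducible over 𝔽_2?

Check for roots in 𝔽_2: f(0) = 1; f(1) = 1.
No roots, so no linear factors.
Monic irreducibles of degree 2 over GF(2): x² + x + 1.
None of them divide f (all give nonzero remainder).
Monic irreducibles of degree 3 over GF(2): x³ + x + 1, x³ + x² + 1.
None of them divide f (all give nonzero remainder).
No irreducible factor of degree ≤ 3 exists, so f is irreducible over GF(2).

Yes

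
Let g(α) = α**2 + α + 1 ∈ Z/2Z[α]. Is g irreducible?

Yes

Check for roots in Z/2Z: g(0) = 1; g(1) = 1.
No roots. A degree-2 polynomial over a field with no linear factor is irreducible.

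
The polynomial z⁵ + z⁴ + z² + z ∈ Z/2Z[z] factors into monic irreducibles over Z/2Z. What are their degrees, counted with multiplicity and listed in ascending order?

1, 1, 1, 2

Write f(z) = z⁵ + z⁴ + z² + z.
Roots in Z/2Z: f(0) = 0 → root; f(1) = 0 → root.
Linear factors from roots: (z), (z + 1).
Complete factorization: f(z) = (z)·(z + 1)^2·(z² + z + 1).
Factor degrees with multiplicity: 1 + 1 + 1 + 2 = 5.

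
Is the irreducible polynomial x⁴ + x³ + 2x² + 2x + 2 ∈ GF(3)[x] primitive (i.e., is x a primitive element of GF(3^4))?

Write f(x) = x⁴ + x³ + 2x² + 2x + 2.
|GF(3^4)^×| = 3^4 − 1 = 80. Prime factorization: 80 = 2^4·5.
f is primitive ⇔ x has order 80 in GF(3)[x]/(f), i.e. x^(80/q) ≠ 1 for each prime q | 80.
x^(40) mod f = 2.
x^(16) mod f = x² + x.
None equal 1, so x has full order 80; f is primitive.

Yes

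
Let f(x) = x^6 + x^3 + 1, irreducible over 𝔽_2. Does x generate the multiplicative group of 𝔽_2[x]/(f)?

|GF(2^6)^×| = 2^6 − 1 = 63. Prime factorization: 63 = 3^2·7.
f is primitive ⇔ x has order 63 in GF(2)[x]/(f), i.e. x^(63/q) ≠ 1 for each prime q | 63.
x^(21) mod f = x^3.
x^(9) mod f = 1
Since x^(9) = 1, the order of x divides 9 < 63; not primitive.

No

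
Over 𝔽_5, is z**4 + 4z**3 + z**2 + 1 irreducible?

Write f(z) = z**4 + 4z**3 + z**2 + 1.
Check for roots in 𝔽_5: f(0) = 1; f(1) = 2; f(2) = 3; f(3) = 4; f(4) = 4.
No roots, so no linear factors.
Degree-2 irreducible divisors: test the 10 monic irreducibles of degree 2 over GF(5).
None of them divide f (all give nonzero remainder).
No irreducible factor of degree ≤ 2 exists, so f is irreducible over GF(5).

Yes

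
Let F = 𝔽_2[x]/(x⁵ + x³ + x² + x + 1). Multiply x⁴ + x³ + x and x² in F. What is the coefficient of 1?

Multiply in 𝔽_2[x]: (x⁴ + x³ + x)·(x²) = x⁶ + x⁵ + x³.
Reduce using x⁵ ≡ x³ + x² + x + 1 (mod x⁵ + x³ + x² + x + 1).
Reduced: x⁴ + x³ + 1.

1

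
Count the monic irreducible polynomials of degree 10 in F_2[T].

99

x^(2^10) − x is the product of all monic irreducibles of degree dividing 10; Möbius inversion gives N = (1/10) Σ μ(10/d)·2^d.
Divisors of 10: 1, 2, 5, 10; μ(10/d) for each: 1, -1, -1, 1.
Σ = 2^1 − 2^2 − 2^5 + 2^10 = 990.
N = 990/10 = 99.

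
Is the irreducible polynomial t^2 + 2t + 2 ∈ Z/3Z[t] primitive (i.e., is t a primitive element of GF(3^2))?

Yes

Write f(t) = t^2 + 2t + 2.
|GF(3^2)^×| = 3^2 − 1 = 8. Prime factorization: 8 = 2^3.
f is primitive ⇔ t has order 8 in GF(3)[t]/(f), i.e. t^(8/q) ≠ 1 for each prime q | 8.
t^(4) mod f = 2.
None equal 1, so t has full order 8; f is primitive.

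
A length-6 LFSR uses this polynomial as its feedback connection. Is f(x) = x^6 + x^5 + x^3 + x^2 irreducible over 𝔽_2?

Check for roots in 𝔽_2: f(0) = 0 → root; f(1) = 0 → root.
f(0) = 0, so (x) divides f(x); f is reducible.

No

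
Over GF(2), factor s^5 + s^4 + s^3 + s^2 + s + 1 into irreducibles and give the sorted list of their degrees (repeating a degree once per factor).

1, 2, 2

Write g(s) = s^5 + s^4 + s^3 + s^2 + s + 1.
Roots in GF(2): g(0) = 1; g(1) = 0 → root.
Linear factors from roots: (s + 1).
Complete factorization: g(s) = (s + 1)·(s^2 + s + 1)^2.
Factor degrees with multiplicity: 1 + 2 + 2 = 5.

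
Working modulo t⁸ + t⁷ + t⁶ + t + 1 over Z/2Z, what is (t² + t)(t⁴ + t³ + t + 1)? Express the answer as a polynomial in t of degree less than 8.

Multiply in Z/2Z[t]: (t² + t)·(t⁴ + t³ + t + 1) = t⁶ + t⁴ + t³ + t.
Reduced: t⁶ + t⁴ + t³ + t.

t^6 + t^4 + t^3 + t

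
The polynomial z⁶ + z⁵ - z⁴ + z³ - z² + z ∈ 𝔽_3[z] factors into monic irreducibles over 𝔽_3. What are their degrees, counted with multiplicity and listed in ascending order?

1, 2, 3

Write h(z) = z⁶ + z⁵ - z⁴ + z³ - z² + z.
Roots in 𝔽_3: h(0) = 0 → root; h(1) = 2; h(2) = 2.
Linear factors from roots: (z).
Complete factorization: h(z) = (z)·(z² - z - 1)·(z³ - z² - z - 1).
Factor degrees with multiplicity: 1 + 2 + 3 = 6.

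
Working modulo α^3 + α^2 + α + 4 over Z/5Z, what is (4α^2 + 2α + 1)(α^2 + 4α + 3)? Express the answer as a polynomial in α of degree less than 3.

Multiply in Z/5Z[α]: (4α^2 + 2α + 1)·(α^2 + 4α + 3) = 4α^4 + 3α^3 + α^2 + 3.
Reduce using α^3 ≡ 4α^2 + 4α + 1 (mod α^3 + α^2 + α + 4).
Reduced: 3α^2 + 2.

3α^2 + 2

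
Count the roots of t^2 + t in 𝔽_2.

Write P(t) = t^2 + t.
Evaluate at each of the 2 elements of 𝔽_2:
P(0) = 0 → root; P(1) = 0 → root.
Roots: {0, 1}.

2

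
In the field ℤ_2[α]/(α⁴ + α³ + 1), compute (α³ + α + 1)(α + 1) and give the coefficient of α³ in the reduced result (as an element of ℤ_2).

0

Multiply in ℤ_2[α]: (α³ + α + 1)·(α + 1) = α⁴ + α³ + α² + 1.
Reduce using α⁴ ≡ α³ + 1 (mod α⁴ + α³ + 1).
Reduced: α².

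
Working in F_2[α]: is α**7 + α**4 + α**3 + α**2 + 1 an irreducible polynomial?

Yes

Write P(α) = α**7 + α**4 + α**3 + α**2 + 1.
Check for roots in F_2: P(0) = 1; P(1) = 1.
No roots, so no linear factors.
Monic irreducibles of degree 2 over GF(2): α**2 + α + 1.
None of them divide P (all give nonzero remainder).
Monic irreducibles of degree 3 over GF(2): α**3 + α + 1, α**3 + α**2 + 1.
None of them divide P (all give nonzero remainder).
No irreducible factor of degree ≤ 3 exists, so P is irreducible over GF(2).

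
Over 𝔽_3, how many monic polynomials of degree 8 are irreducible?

810

x^(3^8) − x is the product of all monic irreducibles of degree dividing 8; Möbius inversion gives N = (1/8) Σ μ(8/d)·3^d.
Divisors of 8: 1, 2, 4, 8; μ(8/d) for each: 0, 0, -1, 1.
Σ = − 3^4 + 3^8 = 6480.
N = 6480/8 = 810.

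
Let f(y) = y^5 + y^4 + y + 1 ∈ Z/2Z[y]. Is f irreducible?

No

Check for roots in Z/2Z: f(0) = 1; f(1) = 0 → root.
f(1) = 0, so (y − 1) divides f(y); f is reducible.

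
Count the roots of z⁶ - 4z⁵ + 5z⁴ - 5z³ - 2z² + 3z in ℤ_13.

3

Write g(z) = z⁶ - 4z⁵ + 5z⁴ - 5z³ - 2z² + 3z.
Evaluate at each of the 13 elements of ℤ_13:
g(0) = 0 → root; g(1) = 11; g(2) = 0 → root; g(3) = 5; g(4) = 4; g(5) = 0 → root; g(6) = 7; g(7) = 2; g(8) = 12; g(9) = 11; g(10) = 4; g(11) = 12; g(12) = 10.
Roots: {0, 2, 5}.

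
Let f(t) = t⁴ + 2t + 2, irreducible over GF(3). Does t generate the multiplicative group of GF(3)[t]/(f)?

|GF(3^4)^×| = 3^4 − 1 = 80. Prime factorization: 80 = 2^4·5.
f is primitive ⇔ t has order 80 in GF(3)[t]/(f), i.e. t^(80/q) ≠ 1 for each prime q | 80.
t^(40) mod f = 2.
t^(16) mod f = t³ + 2t + 2.
None equal 1, so t has full order 80; f is primitive.

Yes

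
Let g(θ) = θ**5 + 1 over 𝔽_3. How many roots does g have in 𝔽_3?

1

Evaluate at each of the 3 elements of 𝔽_3:
g(0) = 1; g(1) = 2; g(2) = 0 → root.
Roots: {2}.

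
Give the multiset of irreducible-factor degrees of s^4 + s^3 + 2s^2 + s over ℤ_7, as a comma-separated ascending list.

Write h(s) = s^4 + s^3 + 2s^2 + s.
Linear factors from roots: (s), (s + 2).
Complete factorization: h(s) = (s)·(s + 2)·(s^2 + 6s + 4).
Factor degrees with multiplicity: 1 + 1 + 2 = 4.

1, 1, 2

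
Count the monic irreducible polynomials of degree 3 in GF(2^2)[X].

x^(4^3) − x is the product of all monic irreducibles of degree dividing 3; Möbius inversion gives N = (1/3) Σ μ(3/d)·4^d.
Divisors of 3: 1, 3; μ(3/d) for each: -1, 1.
Σ = − 4^1 + 4^3 = 60.
N = 60/3 = 20.

20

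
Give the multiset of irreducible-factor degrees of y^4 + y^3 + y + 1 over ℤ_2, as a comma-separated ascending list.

1, 1, 2

Write g(y) = y^4 + y^3 + y + 1.
Roots in ℤ_2: g(0) = 1; g(1) = 0 → root.
Linear factors from roots: (y + 1).
Complete factorization: g(y) = (y + 1)^2·(y^2 + y + 1).
Factor degrees with multiplicity: 1 + 1 + 2 = 4.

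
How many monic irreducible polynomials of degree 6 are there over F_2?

9

x^(2^6) − x is the product of all monic irreducibles of degree dividing 6; Möbius inversion gives N = (1/6) Σ μ(6/d)·2^d.
Divisors of 6: 1, 2, 3, 6; μ(6/d) for each: 1, -1, -1, 1.
Σ = 2^1 − 2^2 − 2^3 + 2^6 = 54.
N = 54/6 = 9.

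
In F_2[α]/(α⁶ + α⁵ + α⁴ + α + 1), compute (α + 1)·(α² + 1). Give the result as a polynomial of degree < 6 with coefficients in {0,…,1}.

α^3 + α^2 + α + 1

Multiply in F_2[α]: (α + 1)·(α² + 1) = α³ + α² + α + 1.
Reduced: α³ + α² + α + 1.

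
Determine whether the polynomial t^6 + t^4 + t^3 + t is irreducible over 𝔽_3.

No

Write f(t) = t^6 + t^4 + t^3 + t.
Check for roots in 𝔽_3: f(0) = 0 → root; f(1) = 1; f(2) = 0 → root.
f(0) = 0, so (t) divides f(t); f is reducible.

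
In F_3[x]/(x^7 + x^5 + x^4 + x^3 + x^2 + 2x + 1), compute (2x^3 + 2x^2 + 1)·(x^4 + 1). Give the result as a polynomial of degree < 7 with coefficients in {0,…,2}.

Multiply in F_3[x]: (2x^3 + 2x^2 + 1)·(x^4 + 1) = 2x^7 + 2x^6 + x^4 + 2x^3 + 2x^2 + 1.
Reduce using x^7 ≡ 2x^5 + 2x^4 + 2x^3 + 2x^2 + x + 2 (mod x^7 + x^5 + x^4 + x^3 + x^2 + 2x + 1).
Reduced: 2x^6 + x^5 + 2x^4 + 2x + 2.

2x^6 + x^5 + 2x^4 + 2x + 2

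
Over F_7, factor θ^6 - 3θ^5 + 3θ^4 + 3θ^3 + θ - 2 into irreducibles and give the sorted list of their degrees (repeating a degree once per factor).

6

Write f(θ) = θ^6 - 3θ^5 + 3θ^4 + 3θ^3 + θ - 2.
Complete factorization: f(θ) = (θ^6 - 3θ^5 + 3θ^4 + 3θ^3 + θ - 2).
Factor degrees with multiplicity: 6 = 6.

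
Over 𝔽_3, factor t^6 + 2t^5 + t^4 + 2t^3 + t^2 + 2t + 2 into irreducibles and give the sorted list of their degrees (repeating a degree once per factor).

6

Write g(t) = t^6 + 2t^5 + t^4 + 2t^3 + t^2 + 2t + 2.
Roots in 𝔽_3: g(0) = 2; g(1) = 2; g(2) = 2.
Complete factorization: g(t) = (t^6 + 2t^5 + t^4 + 2t^3 + t^2 + 2t + 2).
Factor degrees with multiplicity: 6 = 6.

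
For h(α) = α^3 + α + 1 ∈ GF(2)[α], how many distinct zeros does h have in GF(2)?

Evaluate at each of the 2 elements of GF(2):
h(0) = 1; h(1) = 1.
No element is a root.

0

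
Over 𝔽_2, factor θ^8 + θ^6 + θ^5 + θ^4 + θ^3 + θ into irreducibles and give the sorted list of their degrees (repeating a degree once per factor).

1, 1, 2, 2, 2

Write g(θ) = θ^8 + θ^6 + θ^5 + θ^4 + θ^3 + θ.
Roots in 𝔽_2: g(0) = 0 → root; g(1) = 0 → root.
Linear factors from roots: (θ), (θ + 1).
Complete factorization: g(θ) = (θ)·(θ + 1)·(θ^2 + θ + 1)^3.
Factor degrees with multiplicity: 1 + 1 + 2 + 2 + 2 = 8.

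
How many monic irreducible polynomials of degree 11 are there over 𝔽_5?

4438920

Gauss's count: N_{5}(11) = (1/11) Σ_{d|11} μ(11/d)·5^d.
Divisors of 11: 1, 11; μ(11/d) for each: -1, 1.
Σ = − 5^1 + 5^11 = 48828120.
N = 48828120/11 = 4438920.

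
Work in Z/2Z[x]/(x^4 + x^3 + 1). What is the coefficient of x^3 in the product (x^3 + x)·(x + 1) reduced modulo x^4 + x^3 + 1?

0

Multiply in Z/2Z[x]: (x^3 + x)·(x + 1) = x^4 + x^3 + x^2 + x.
Reduce using x^4 ≡ x^3 + 1 (mod x^4 + x^3 + 1).
Reduced: x^2 + x + 1.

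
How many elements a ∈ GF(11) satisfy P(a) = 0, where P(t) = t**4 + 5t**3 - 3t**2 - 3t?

Evaluate at each of the 11 elements of GF(11):
P(0) = 0 → root; P(1) = 0 → root; P(2) = 5; P(3) = 4; P(4) = 10; P(5) = 5; P(6) = 6; P(7) = 10; P(8) = 5; P(9) = 3; P(10) = 7.
Roots: {0, 1}.

2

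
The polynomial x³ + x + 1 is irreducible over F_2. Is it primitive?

Yes

Write f(x) = x³ + x + 1.
|GF(2^3)^×| = 2^3 − 1 = 7. Prime factorization: 7 = 7.
f is primitive ⇔ x has order 7 in GF(2)[x]/(f), i.e. x^(7/q) ≠ 1 for each prime q | 7.
x^(1) mod f = x.
None equal 1, so x has full order 7; f is primitive.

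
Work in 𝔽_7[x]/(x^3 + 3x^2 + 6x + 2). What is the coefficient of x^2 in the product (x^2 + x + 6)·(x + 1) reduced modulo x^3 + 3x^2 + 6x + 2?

6

Multiply in 𝔽_7[x]: (x^2 + x + 6)·(x + 1) = x^3 + 2x^2 + 6.
Reduce using x^3 ≡ 4x^2 + x + 5 (mod x^3 + 3x^2 + 6x + 2).
Reduced: 6x^2 + x + 4.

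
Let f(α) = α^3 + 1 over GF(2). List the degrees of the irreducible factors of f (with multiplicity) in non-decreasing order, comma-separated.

1, 2

Roots in GF(2): f(0) = 1; f(1) = 0 → root.
Linear factors from roots: (α + 1).
Complete factorization: f(α) = (α + 1)·(α^2 + α + 1).
Factor degrees with multiplicity: 1 + 2 = 3.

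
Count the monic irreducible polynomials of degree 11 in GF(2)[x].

186

The number of monic irreducibles of degree 11 over GF(2) is (1/11)·Σ_{d∣11} μ(11/d) 2^d.
Divisors of 11: 1, 11; μ(11/d) for each: -1, 1.
Σ = − 2^1 + 2^11 = 2046.
N = 2046/11 = 186.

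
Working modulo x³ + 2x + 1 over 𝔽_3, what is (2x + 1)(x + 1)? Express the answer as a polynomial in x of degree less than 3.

2x^2 + 1

Multiply in 𝔽_3[x]: (2x + 1)·(x + 1) = 2x² + 1.
Reduced: 2x² + 1.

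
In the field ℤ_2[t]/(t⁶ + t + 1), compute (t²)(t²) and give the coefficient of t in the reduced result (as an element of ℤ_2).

Multiply in ℤ_2[t]: (t²)·(t²) = t⁴.
Reduced: t⁴.

0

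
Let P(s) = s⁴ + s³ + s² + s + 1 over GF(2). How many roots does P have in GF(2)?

0

Evaluate at each of the 2 elements of GF(2):
P(0) = 1; P(1) = 1.
No element is a root.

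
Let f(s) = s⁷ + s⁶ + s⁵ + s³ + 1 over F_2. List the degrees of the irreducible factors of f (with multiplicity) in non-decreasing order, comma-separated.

Roots in F_2: f(0) = 1; f(1) = 1.
Complete factorization: f(s) = (s² + s + 1)^2·(s³ + s² + 1).
Factor degrees with multiplicity: 2 + 2 + 3 = 7.

2, 2, 3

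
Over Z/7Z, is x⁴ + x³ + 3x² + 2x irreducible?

Write f(x) = x⁴ + x³ + 3x² + 2x.
Check for roots in Z/7Z: f(0) = 0 → root; f(1) = 0 → root; f(2) = 5; f(3) = 1; f(4) = 5; f(5) = 2; f(6) = 1.
f(0) = 0, so (x) divides f(x); f is reducible.

No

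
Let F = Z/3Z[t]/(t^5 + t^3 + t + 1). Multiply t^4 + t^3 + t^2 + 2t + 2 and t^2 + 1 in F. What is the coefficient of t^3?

2

Multiply in Z/3Z[t]: (t^4 + t^3 + t^2 + 2t + 2)·(t^2 + 1) = t^6 + t^5 + 2t^4 + 2t + 2.
Reduce using t^5 ≡ 2t^3 + 2t + 2 (mod t^5 + t^3 + t + 1).
Reduced: t^4 + 2t^3 + 2t^2 + 1.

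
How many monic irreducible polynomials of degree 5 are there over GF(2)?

x^(2^5) − x is the product of all monic irreducibles of degree dividing 5; Möbius inversion gives N = (1/5) Σ μ(5/d)·2^d.
Divisors of 5: 1, 5; μ(5/d) for each: -1, 1.
Σ = − 2^1 + 2^5 = 30.
N = 30/5 = 6.

6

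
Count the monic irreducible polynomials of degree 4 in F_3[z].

x^(3^4) − x is the product of all monic irreducibles of degree dividing 4; Möbius inversion gives N = (1/4) Σ μ(4/d)·3^d.
Divisors of 4: 1, 2, 4; μ(4/d) for each: 0, -1, 1.
Σ = − 3^2 + 3^4 = 72.
N = 72/4 = 18.

18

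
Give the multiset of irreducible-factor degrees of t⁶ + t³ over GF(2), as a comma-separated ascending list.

1, 1, 1, 1, 2

Write f(t) = t⁶ + t³.
Roots in GF(2): f(0) = 0 → root; f(1) = 0 → root.
Linear factors from roots: (t), (t + 1).
Complete factorization: f(t) = (t + 1)·(t)^3·(t² + t + 1).
Factor degrees with multiplicity: 1 + 1 + 1 + 1 + 2 = 6.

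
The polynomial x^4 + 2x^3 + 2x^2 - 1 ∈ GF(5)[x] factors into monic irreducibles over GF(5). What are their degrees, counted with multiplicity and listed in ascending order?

1, 3

Write h(x) = x^4 + 2x^3 + 2x^2 - 1.
Roots in GF(5): h(0) = 4; h(1) = 4; h(2) = 4; h(3) = 2; h(4) = 0 → root.
Linear factors from roots: (x + 1).
Complete factorization: h(x) = (x + 1)·(x^3 + x^2 + x - 1).
Factor degrees with multiplicity: 1 + 3 = 4.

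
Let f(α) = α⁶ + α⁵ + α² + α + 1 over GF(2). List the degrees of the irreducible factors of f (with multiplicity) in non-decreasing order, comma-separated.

Roots in GF(2): f(0) = 1; f(1) = 1.
Complete factorization: f(α) = (α⁶ + α⁵ + α² + α + 1).
Factor degrees with multiplicity: 6 = 6.

6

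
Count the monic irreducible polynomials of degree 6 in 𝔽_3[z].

116

x^(3^6) − x is the product of all monic irreducibles of degree dividing 6; Möbius inversion gives N = (1/6) Σ μ(6/d)·3^d.
Divisors of 6: 1, 2, 3, 6; μ(6/d) for each: 1, -1, -1, 1.
Σ = 3^1 − 3^2 − 3^3 + 3^6 = 696.
N = 696/6 = 116.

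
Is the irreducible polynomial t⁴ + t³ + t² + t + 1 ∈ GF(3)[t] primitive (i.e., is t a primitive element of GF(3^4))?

No

Write f(t) = t⁴ + t³ + t² + t + 1.
|GF(3^4)^×| = 3^4 − 1 = 80. Prime factorization: 80 = 2^4·5.
f is primitive ⇔ t has order 80 in GF(3)[t]/(f), i.e. t^(80/q) ≠ 1 for each prime q | 80.
t^(40) mod f = 1
t^(16) mod f = t.
Since t^(40) = 1, the order of t divides 40 < 80; not primitive.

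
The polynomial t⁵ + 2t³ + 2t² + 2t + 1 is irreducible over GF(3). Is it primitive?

No

Write f(t) = t⁵ + 2t³ + 2t² + 2t + 1.
|GF(3^5)^×| = 3^5 − 1 = 242. Prime factorization: 242 = 2·11^2.
f is primitive ⇔ t has order 242 in GF(3)[t]/(f), i.e. t^(242/q) ≠ 1 for each prime q | 242.
t^(121) mod f = 2.
t^(22) mod f = 1
Since t^(22) = 1, the order of t divides 22 < 242; not primitive.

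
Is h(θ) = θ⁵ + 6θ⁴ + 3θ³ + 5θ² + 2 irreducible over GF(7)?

Check for roots in GF(7): h(0) = 2; h(1) = 3; h(2) = 6; h(3) = 3; h(4) = 6; h(5) = 6; h(6) = 2.
No roots, so no linear factors.
Degree-2 irreducible divisors: test the 21 monic irreducibles of degree 2 over GF(7).
None of them divide h (all give nonzero remainder).
No irreducible factor of degree ≤ 2 exists, so h is irreducible over GF(7).

Yes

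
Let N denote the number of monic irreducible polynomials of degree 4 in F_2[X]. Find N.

3

By the necklace-counting formula, N_2(4) = (1/4) Σ_{d|4} μ(4/d)·2^d.
Divisors of 4: 1, 2, 4; μ(4/d) for each: 0, -1, 1.
Σ = − 2^2 + 2^4 = 12.
N = 12/4 = 3.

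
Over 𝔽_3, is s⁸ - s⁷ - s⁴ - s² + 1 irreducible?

Write g(s) = s⁸ - s⁷ - s⁴ - s² + 1.
Check for roots in 𝔽_3: g(0) = 1; g(1) = 2; g(2) = 1.
No roots, so no linear factors.
Monic irreducibles of degree 2 over GF(3): s² + 1, s² + s - 1, s² - s - 1.
None of them divide g (all give nonzero remainder).
Degree-3 irreducible divisors: test the 8 monic irreducibles of degree 3 over GF(3).
None of them divide g (all give nonzero remainder).
Degree-4 irreducible divisors: test the 18 monic irreducibles of degree 4 over GF(3).
None of them divide g (all give nonzero remainder).
No irreducible factor of degree ≤ 4 exists, so g is irreducible over GF(3).

Yes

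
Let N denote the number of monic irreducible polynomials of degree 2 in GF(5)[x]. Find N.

10

x^(5^2) − x is the product of all monic irreducibles of degree dividing 2; Möbius inversion gives N = (1/2) Σ μ(2/d)·5^d.
Divisors of 2: 1, 2; μ(2/d) for each: -1, 1.
Σ = − 5^1 + 5^2 = 20.
N = 20/2 = 10.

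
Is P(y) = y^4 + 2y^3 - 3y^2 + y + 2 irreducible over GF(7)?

Check for roots in GF(7): P(0) = 2; P(1) = 3; P(2) = 3; P(3) = 1; P(4) = 6; P(5) = 2; P(6) = 4.
No roots, so no linear factors.
Degree-2 irreducible divisors: test the 21 monic irreducibles of degree 2 over GF(7).
None of them divide P (all give nonzero remainder).
No irreducible factor of degree ≤ 2 exists, so P is irreducible over GF(7).

Yes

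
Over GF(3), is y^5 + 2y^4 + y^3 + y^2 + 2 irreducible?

Write f(y) = y^5 + 2y^4 + y^3 + y^2 + 2.
Check for roots in GF(3): f(0) = 2; f(1) = 1; f(2) = 0 → root.
f(2) = 0, so (y − 2) divides f(y); f is reducible.

No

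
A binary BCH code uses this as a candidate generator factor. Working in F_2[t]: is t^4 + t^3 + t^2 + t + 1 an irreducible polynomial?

Write m(t) = t^4 + t^3 + t^2 + t + 1.
Check for roots in F_2: m(0) = 1; m(1) = 1.
No roots, so no linear factors.
Monic irreducibles of degree 2 over GF(2): t^2 + t + 1.
None of them divide m (all give nonzero remainder).
No irreducible factor of degree ≤ 2 exists, so m is irreducible over GF(2).

Yes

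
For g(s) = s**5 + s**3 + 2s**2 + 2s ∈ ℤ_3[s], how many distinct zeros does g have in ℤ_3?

Evaluate at each of the 3 elements of ℤ_3:
g(0) = 0 → root; g(1) = 0 → root; g(2) = 1.
Roots: {0, 1}.

2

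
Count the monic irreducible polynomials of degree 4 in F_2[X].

By the necklace-counting formula, N_2(4) = (1/4) Σ_{d|4} μ(4/d)·2^d.
Divisors of 4: 1, 2, 4; μ(4/d) for each: 0, -1, 1.
Σ = − 2^2 + 2^4 = 12.
N = 12/4 = 3.

3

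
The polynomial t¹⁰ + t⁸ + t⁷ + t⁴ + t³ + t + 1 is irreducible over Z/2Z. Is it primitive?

No

Write f(t) = t¹⁰ + t⁸ + t⁷ + t⁴ + t³ + t + 1.
|GF(2^10)^×| = 2^10 − 1 = 1023. Prime factorization: 1023 = 3·11·31.
f is primitive ⇔ t has order 1023 in GF(2)[t]/(f), i.e. t^(1023/q) ≠ 1 for each prime q | 1023.
t^(341) mod f = 1
t^(93) mod f = t⁹ + t⁷ + t².
t^(33) mod f = t⁷ + t⁶ + t⁴ + t³ + t² + t + 1.
Since t^(341) = 1, the order of t divides 341 < 1023; not primitive.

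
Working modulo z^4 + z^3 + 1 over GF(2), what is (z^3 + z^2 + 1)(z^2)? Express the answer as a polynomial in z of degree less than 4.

z^2 + z

Multiply in GF(2)[z]: (z^3 + z^2 + 1)·(z^2) = z^5 + z^4 + z^2.
Reduce using z^4 ≡ z^3 + 1 (mod z^4 + z^3 + 1).
Reduced: z^2 + z.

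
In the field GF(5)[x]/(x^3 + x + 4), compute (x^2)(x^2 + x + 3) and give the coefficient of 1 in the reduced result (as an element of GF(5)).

1

Multiply in GF(5)[x]: (x^2)·(x^2 + x + 3) = x^4 + x^3 + 3x^2.
Reduce using x^3 ≡ 4x + 1 (mod x^3 + x + 4).
Reduced: 2x^2 + 1.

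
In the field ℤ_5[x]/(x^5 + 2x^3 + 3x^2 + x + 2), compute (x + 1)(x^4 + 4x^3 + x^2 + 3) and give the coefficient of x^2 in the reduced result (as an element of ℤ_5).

3

Multiply in ℤ_5[x]: (x + 1)·(x^4 + 4x^3 + x^2 + 3) = x^5 + x^2 + 3x + 3.
Reduce using x^5 ≡ 3x^3 + 2x^2 + 4x + 3 (mod x^5 + 2x^3 + 3x^2 + x + 2).
Reduced: 3x^3 + 3x^2 + 2x + 1.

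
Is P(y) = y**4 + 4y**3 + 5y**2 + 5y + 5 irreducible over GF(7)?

Yes

Check for roots in GF(7): P(0) = 5; P(1) = 6; P(2) = 6; P(3) = 2; P(4) = 1; P(5) = 6; P(6) = 2.
No roots, so no linear factors.
Degree-2 irreducible divisors: test the 21 monic irreducibles of degree 2 over GF(7).
None of them divide P (all give nonzero remainder).
No irreducible factor of degree ≤ 2 exists, so P is irreducible over GF(7).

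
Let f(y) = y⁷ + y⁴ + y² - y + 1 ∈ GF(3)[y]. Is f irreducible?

No

Check for roots in GF(3): f(0) = 1; f(1) = 0 → root; f(2) = 0 → root.
f(1) = 0, so (y − 1) divides f(y); f is reducible.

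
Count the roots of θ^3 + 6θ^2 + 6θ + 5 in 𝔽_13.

3

Write P(θ) = θ^3 + 6θ^2 + 6θ + 5.
Evaluate at each of the 13 elements of 𝔽_13:
P(0) = 5; P(1) = 5; P(2) = 10; P(3) = 0 → root; P(4) = 7; P(5) = 11; P(6) = 5; P(7) = 8; P(8) = 0 → root; P(9) = 0 → root; P(10) = 1; P(11) = 9; P(12) = 4.
Roots: {3, 8, 9}.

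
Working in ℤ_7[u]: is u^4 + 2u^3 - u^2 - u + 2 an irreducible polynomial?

No

Write g(u) = u^4 + 2u^3 - u^2 - u + 2.
Check for roots in ℤ_7: g(0) = 2; g(1) = 3; g(2) = 0 → root; g(3) = 6; g(4) = 2; g(5) = 0 → root; g(6) = 1.
g(2) = 0, so (u − 2) divides g(u); g is reducible.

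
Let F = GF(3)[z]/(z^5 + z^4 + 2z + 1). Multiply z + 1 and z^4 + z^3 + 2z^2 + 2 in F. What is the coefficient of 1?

1

Multiply in GF(3)[z]: (z + 1)·(z^4 + z^3 + 2z^2 + 2) = z^5 + 2z^4 + 2z^2 + 2z + 2.
Reduce using z^5 ≡ 2z^4 + z + 2 (mod z^5 + z^4 + 2z + 1).
Reduced: z^4 + 2z^2 + 1.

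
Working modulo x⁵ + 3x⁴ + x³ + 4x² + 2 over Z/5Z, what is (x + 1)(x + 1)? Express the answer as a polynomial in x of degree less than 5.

x^2 + 2x + 1

Multiply in Z/5Z[x]: (x + 1)·(x + 1) = x² + 2x + 1.
Reduced: x² + 2x + 1.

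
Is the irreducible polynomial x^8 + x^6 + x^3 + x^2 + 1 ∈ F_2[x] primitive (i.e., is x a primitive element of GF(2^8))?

Write f(x) = x^8 + x^6 + x^3 + x^2 + 1.
|GF(2^8)^×| = 2^8 − 1 = 255. Prime factorization: 255 = 3·5·17.
f is primitive ⇔ x has order 255 in GF(2)[x]/(f), i.e. x^(255/q) ≠ 1 for each prime q | 255.
x^(85) mod f = x^4 + x^3 + x^2.
x^(51) mod f = x^7 + x^5.
x^(15) mod f = x^6 + x^5 + x^4 + x^3 + x^2.
None equal 1, so x has full order 255; f is primitive.

Yes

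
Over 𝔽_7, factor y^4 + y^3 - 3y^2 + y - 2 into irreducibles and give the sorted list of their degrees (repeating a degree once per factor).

Write h(y) = y^4 + y^3 - 3y^2 + y - 2.
Complete factorization: h(y) = (y^4 + y^3 - 3y^2 + y - 2).
Factor degrees with multiplicity: 4 = 4.

4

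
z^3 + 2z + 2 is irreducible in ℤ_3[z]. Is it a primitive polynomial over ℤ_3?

Write f(z) = z^3 + 2z + 2.
|GF(3^3)^×| = 3^3 − 1 = 26. Prime factorization: 26 = 2·13.
f is primitive ⇔ z has order 26 in GF(3)[z]/(f), i.e. z^(26/q) ≠ 1 for each prime q | 26.
z^(13) mod f = 1
z^(2) mod f = z^2.
Since z^(13) = 1, the order of z divides 13 < 26; not primitive.

No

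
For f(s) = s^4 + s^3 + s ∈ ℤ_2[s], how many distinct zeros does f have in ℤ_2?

1

Evaluate at each of the 2 elements of ℤ_2:
f(0) = 0 → root; f(1) = 1.
Roots: {0}.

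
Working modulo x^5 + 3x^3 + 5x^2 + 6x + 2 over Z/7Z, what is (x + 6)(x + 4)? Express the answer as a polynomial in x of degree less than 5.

Multiply in Z/7Z[x]: (x + 6)·(x + 4) = x^2 + 3x + 3.
Reduced: x^2 + 3x + 3.

x^2 + 3x + 3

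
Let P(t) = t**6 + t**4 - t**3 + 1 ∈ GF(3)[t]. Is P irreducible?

Yes

Check for roots in GF(3): P(0) = 1; P(1) = 2; P(2) = 1.
No roots, so no linear factors.
Monic irreducibles of degree 2 over GF(3): t**2 + 1, t**2 + t - 1, t**2 - t - 1.
None of them divide P (all give nonzero remainder).
Degree-3 irreducible divisors: test the 8 monic irreducibles of degree 3 over GF(3).
None of them divide P (all give nonzero remainder).
No irreducible factor of degree ≤ 3 exists, so P is irreducible over GF(3).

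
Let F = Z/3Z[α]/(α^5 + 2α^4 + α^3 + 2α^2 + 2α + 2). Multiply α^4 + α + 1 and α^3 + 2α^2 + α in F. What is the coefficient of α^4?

2

Multiply in Z/3Z[α]: (α^4 + α + 1)·(α^3 + 2α^2 + α) = α^7 + 2α^6 + α^5 + α^4 + α.
Reduce using α^5 ≡ α^4 + 2α^3 + α^2 + α + 1 (mod α^5 + 2α^4 + α^3 + 2α^2 + 2α + 2).
Reduced: 2α^4 + α^3 + α^2 + α.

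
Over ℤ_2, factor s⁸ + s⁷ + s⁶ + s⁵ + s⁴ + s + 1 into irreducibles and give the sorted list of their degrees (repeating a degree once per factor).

Write g(s) = s⁸ + s⁷ + s⁶ + s⁵ + s⁴ + s + 1.
Roots in ℤ_2: g(0) = 1; g(1) = 1.
Complete factorization: g(s) = (s⁸ + s⁷ + s⁶ + s⁵ + s⁴ + s + 1).
Factor degrees with multiplicity: 8 = 8.

8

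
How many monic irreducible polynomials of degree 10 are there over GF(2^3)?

107370900

By the necklace-counting formula, N_8(10) = (1/10) Σ_{d|10} μ(10/d)·8^d.
Divisors of 10: 1, 2, 5, 10; μ(10/d) for each: 1, -1, -1, 1.
Σ = 8^1 − 8^2 − 8^5 + 8^10 = 1073709000.
N = 1073709000/10 = 107370900.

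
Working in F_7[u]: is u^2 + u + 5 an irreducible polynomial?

Write f(u) = u^2 + u + 5.
Check for roots in F_7: f(0) = 5; f(1) = 0 → root; f(2) = 4; f(3) = 3; f(4) = 4; f(5) = 0 → root; f(6) = 5.
f(1) = 0, so (u − 1) divides f(u); f is reducible.

No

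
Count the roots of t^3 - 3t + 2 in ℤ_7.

Write g(t) = t^3 - 3t + 2.
Evaluate at each of the 7 elements of ℤ_7:
g(0) = 2; g(1) = 0 → root; g(2) = 4; g(3) = 6; g(4) = 5; g(5) = 0 → root; g(6) = 4.
Roots: {1, 5}.

2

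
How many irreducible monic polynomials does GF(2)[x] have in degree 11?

Gauss's count: N_{2}(11) = (1/11) Σ_{d|11} μ(11/d)·2^d.
Divisors of 11: 1, 11; μ(11/d) for each: -1, 1.
Σ = − 2^1 + 2^11 = 2046.
N = 2046/11 = 186.

186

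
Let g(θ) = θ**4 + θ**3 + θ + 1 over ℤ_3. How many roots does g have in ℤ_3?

Evaluate at each of the 3 elements of ℤ_3:
g(0) = 1; g(1) = 1; g(2) = 0 → root.
Roots: {2}.

1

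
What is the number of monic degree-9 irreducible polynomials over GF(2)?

x^(2^9) − x is the product of all monic irreducibles of degree dividing 9; Möbius inversion gives N = (1/9) Σ μ(9/d)·2^d.
Divisors of 9: 1, 3, 9; μ(9/d) for each: 0, -1, 1.
Σ = − 2^3 + 2^9 = 504.
N = 504/9 = 56.

56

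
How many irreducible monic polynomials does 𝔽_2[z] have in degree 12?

335

x^(2^12) − x is the product of all monic irreducibles of degree dividing 12; Möbius inversion gives N = (1/12) Σ μ(12/d)·2^d.
Divisors of 12: 1, 2, 3, 4, 6, 12; μ(12/d) for each: 0, 1, 0, -1, -1, 1.
Σ = 2^2 − 2^4 − 2^6 + 2^12 = 4020.
N = 4020/12 = 335.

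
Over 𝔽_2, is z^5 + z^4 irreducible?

No

Write h(z) = z^5 + z^4.
Check for roots in 𝔽_2: h(0) = 0 → root; h(1) = 0 → root.
h(0) = 0, so (z) divides h(z); h is reducible.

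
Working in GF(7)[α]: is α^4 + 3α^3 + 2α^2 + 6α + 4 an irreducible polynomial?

Yes

Write P(α) = α^4 + 3α^3 + 2α^2 + 6α + 4.
Check for roots in GF(7): P(0) = 4; P(1) = 2; P(2) = 1; P(3) = 6; P(4) = 4; P(5) = 6; P(6) = 5.
No roots, so no linear factors.
Degree-2 irreducible divisors: test the 21 monic irreducibles of degree 2 over GF(7).
None of them divide P (all give nonzero remainder).
No irreducible factor of degree ≤ 2 exists, so P is irreducible over GF(7).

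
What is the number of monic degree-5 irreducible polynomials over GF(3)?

48

The number of monic irreducibles of degree 5 over GF(3) is (1/5)·Σ_{d∣5} μ(5/d) 3^d.
Divisors of 5: 1, 5; μ(5/d) for each: -1, 1.
Σ = − 3^1 + 3^5 = 240.
N = 240/5 = 48.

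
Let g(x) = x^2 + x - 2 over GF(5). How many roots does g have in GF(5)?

Evaluate at each of the 5 elements of GF(5):
g(0) = 3; g(1) = 0 → root; g(2) = 4; g(3) = 0 → root; g(4) = 3.
Roots: {1, 3}.

2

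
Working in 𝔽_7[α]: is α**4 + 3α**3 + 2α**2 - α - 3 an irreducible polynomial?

Write m(α) = α**4 + 3α**3 + 2α**2 - α - 3.
Check for roots in 𝔽_7: m(0) = 4; m(1) = 2; m(2) = 1; m(3) = 6; m(4) = 4; m(5) = 6; m(6) = 5.
No roots, so no linear factors.
Degree-2 irreducible divisors: test the 21 monic irreducibles of degree 2 over GF(7).
None of them divide m (all give nonzero remainder).
No irreducible factor of degree ≤ 2 exists, so m is irreducible over GF(7).

Yes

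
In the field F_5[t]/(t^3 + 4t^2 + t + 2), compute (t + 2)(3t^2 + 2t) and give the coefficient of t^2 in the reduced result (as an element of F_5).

1

Multiply in F_5[t]: (t + 2)·(3t^2 + 2t) = 3t^3 + 3t^2 + 4t.
Reduce using t^3 ≡ t^2 + 4t + 3 (mod t^3 + 4t^2 + t + 2).
Reduced: t^2 + t + 4.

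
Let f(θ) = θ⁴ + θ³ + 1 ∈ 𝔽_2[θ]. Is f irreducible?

Yes

Check for roots in 𝔽_2: f(0) = 1; f(1) = 1.
No roots, so no linear factors.
Monic irreducibles of degree 2 over GF(2): θ² + θ + 1.
None of them divide f (all give nonzero remainder).
No irreducible factor of degree ≤ 2 exists, so f is irreducible over GF(2).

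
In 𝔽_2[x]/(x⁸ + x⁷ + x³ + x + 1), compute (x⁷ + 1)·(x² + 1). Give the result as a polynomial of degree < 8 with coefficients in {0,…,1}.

Multiply in 𝔽_2[x]: (x⁷ + 1)·(x² + 1) = x⁹ + x⁷ + x² + 1.
Reduce using x⁸ ≡ x⁷ + x³ + x + 1 (mod x⁸ + x⁷ + x³ + x + 1).
Reduced: x⁴ + x³.

x^4 + x^3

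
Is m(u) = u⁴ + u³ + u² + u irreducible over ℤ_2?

No

Check for roots in ℤ_2: m(0) = 0 → root; m(1) = 0 → root.
m(0) = 0, so (u) divides m(u); m is reducible.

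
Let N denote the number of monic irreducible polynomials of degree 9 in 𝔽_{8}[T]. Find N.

Gauss's count: N_{8}(9) = (1/9) Σ_{d|9} μ(9/d)·8^d.
Divisors of 9: 1, 3, 9; μ(9/d) for each: 0, -1, 1.
Σ = − 8^3 + 8^9 = 134217216.
N = 134217216/9 = 14913024.

14913024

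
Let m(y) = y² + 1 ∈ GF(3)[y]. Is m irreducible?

Check for roots in GF(3): m(0) = 1; m(1) = 2; m(2) = 2.
No roots. A degree-2 polynomial over a field with no linear factor is irreducible.

Yes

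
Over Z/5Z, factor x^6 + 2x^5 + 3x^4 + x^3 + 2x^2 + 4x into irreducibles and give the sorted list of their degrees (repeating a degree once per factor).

1, 1, 1, 1, 2

Write f(x) = x^6 + 2x^5 + 3x^4 + x^3 + 2x^2 + 4x.
Roots in Z/5Z: f(0) = 0 → root; f(1) = 3; f(2) = 0 → root; f(3) = 0 → root; f(4) = 4.
Linear factors from roots: (x), (x + 3), (x + 2).
Complete factorization: f(x) = (x)·(x + 3)·(x + 2)^2·(x^2 + 2).
Factor degrees with multiplicity: 1 + 1 + 1 + 1 + 2 = 6.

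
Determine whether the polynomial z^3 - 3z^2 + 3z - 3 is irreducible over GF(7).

Write P(z) = z^3 - 3z^2 + 3z - 3.
Check for roots in GF(7): P(0) = 4; P(1) = 5; P(2) = 6; P(3) = 6; P(4) = 4; P(5) = 6; P(6) = 4.
No roots. A degree-3 polynomial over a field with no linear factor is irreducible.

Yes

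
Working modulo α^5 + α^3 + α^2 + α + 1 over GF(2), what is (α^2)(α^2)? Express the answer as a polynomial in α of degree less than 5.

Multiply in GF(2)[α]: (α^2)·(α^2) = α^4.
Reduced: α^4.

α^4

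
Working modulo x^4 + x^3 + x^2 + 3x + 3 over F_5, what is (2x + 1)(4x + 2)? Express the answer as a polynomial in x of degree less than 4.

3x^2 + 3x + 2

Multiply in F_5[x]: (2x + 1)·(4x + 2) = 3x^2 + 3x + 2.
Reduced: 3x^2 + 3x + 2.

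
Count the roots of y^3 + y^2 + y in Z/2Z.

Write g(y) = y^3 + y^2 + y.
Evaluate at each of the 2 elements of Z/2Z:
g(0) = 0 → root; g(1) = 1.
Roots: {0}.

1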